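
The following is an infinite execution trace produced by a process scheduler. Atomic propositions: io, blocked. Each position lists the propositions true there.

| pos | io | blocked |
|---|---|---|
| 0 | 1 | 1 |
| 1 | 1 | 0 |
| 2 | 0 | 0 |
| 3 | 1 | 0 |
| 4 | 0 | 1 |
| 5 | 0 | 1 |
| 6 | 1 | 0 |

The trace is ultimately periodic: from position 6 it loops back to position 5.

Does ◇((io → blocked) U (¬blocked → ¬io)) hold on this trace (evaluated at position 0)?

(io → blocked) U (¬blocked → ¬io) holds at position 0, which is reachable from 0, so ◇((io → blocked) U (¬blocked → ¬io)) holds.

Satisfied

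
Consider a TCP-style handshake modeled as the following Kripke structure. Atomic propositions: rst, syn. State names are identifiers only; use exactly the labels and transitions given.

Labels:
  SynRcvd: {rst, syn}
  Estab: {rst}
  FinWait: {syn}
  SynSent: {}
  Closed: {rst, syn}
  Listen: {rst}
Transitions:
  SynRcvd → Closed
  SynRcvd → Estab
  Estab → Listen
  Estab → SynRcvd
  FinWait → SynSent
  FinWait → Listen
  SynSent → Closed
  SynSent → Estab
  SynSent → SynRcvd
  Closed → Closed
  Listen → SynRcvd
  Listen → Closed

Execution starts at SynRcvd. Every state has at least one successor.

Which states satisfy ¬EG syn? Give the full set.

States satisfying syn: {SynRcvd, FinWait, Closed}.
States satisfying EG syn: {SynRcvd, Closed}.
States satisfying ¬EG syn: {Estab, FinWait, SynSent, Listen}.

{Estab, FinWait, SynSent, Listen}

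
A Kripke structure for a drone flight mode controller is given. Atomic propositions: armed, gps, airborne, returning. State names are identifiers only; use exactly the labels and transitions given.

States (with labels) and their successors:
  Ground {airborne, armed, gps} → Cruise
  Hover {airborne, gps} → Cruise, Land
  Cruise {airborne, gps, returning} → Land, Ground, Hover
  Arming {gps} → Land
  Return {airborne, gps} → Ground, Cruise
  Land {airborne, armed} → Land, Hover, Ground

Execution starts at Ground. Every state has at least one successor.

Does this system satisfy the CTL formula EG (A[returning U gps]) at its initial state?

Holds

States satisfying A[returning U gps]: {Ground, Hover, Cruise, Arming, Return}.
States satisfying EG (A[returning U gps]): {Ground, Hover, Cruise, Return}.
Ground ∈ Sat(EG (A[returning U gps])).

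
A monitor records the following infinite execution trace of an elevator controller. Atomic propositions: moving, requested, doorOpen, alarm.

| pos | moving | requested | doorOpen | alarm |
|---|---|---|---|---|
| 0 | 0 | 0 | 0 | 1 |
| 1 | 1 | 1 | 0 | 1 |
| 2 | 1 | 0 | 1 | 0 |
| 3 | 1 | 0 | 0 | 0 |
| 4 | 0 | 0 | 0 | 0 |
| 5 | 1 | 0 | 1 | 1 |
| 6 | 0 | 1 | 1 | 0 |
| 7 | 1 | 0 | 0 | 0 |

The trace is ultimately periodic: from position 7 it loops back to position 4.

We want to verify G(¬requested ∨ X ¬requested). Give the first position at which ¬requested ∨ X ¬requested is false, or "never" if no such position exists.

¬requested ∨ X ¬requested holds at every position 0..7, and those are all the positions the trace ever visits, so the invariant G(¬requested ∨ X ¬requested) is never violated.

never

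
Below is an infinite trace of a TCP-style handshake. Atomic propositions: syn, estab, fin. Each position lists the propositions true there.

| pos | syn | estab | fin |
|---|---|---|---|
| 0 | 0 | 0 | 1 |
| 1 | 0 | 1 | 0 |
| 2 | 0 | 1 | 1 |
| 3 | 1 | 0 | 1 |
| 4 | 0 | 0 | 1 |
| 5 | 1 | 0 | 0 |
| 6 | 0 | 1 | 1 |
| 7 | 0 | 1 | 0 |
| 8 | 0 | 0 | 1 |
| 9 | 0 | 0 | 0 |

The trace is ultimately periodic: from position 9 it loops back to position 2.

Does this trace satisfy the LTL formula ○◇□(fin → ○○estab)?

Violated

The position after 0 is 1; ◇□(fin → ○○estab) is false there.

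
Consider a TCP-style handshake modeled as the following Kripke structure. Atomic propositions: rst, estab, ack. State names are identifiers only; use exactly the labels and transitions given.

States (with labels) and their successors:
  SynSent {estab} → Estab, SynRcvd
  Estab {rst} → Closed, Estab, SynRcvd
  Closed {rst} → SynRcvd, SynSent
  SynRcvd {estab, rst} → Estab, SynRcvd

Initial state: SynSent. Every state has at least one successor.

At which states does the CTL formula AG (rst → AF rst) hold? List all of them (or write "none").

States satisfying rst → AF rst: {SynSent, Estab, Closed, SynRcvd}.
States satisfying AG (rst → AF rst): {SynSent, Estab, Closed, SynRcvd}.

{SynSent, Estab, Closed, SynRcvd}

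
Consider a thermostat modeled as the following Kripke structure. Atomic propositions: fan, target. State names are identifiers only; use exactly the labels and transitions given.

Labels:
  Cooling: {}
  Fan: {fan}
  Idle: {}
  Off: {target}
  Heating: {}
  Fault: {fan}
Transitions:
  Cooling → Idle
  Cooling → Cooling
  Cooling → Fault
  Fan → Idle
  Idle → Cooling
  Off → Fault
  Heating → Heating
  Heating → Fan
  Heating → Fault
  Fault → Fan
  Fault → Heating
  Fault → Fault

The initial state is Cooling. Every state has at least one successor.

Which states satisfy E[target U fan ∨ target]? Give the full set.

{Fan, Off, Fault}

States satisfying target: {Off}.
States satisfying fan ∨ target: {Fan, Off, Fault}.
States satisfying E[target U fan ∨ target]: {Fan, Off, Fault}.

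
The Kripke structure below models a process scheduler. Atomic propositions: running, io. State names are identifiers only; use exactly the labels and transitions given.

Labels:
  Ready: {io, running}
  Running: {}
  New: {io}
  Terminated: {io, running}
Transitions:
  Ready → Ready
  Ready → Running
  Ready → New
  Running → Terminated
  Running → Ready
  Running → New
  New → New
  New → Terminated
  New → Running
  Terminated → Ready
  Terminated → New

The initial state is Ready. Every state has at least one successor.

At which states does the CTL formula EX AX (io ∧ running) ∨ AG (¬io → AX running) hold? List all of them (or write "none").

none

States satisfying AX (io ∧ running): ∅.
States satisfying EX AX (io ∧ running): ∅.
States satisfying ¬io → AX running: {Ready, New, Terminated}.
States satisfying AG (¬io → AX running): ∅.
States satisfying EX AX (io ∧ running) ∨ AG (¬io → AX running): ∅.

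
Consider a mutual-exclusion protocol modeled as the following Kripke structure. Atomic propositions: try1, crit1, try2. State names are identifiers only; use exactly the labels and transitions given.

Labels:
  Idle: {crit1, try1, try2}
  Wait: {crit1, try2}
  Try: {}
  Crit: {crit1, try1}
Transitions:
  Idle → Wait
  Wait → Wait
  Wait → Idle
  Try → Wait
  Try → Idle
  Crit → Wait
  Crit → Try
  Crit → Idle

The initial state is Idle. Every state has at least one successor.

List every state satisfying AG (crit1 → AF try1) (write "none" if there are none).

none

States satisfying crit1 → AF try1: {Idle, Try, Crit}.
States satisfying AG (crit1 → AF try1): ∅.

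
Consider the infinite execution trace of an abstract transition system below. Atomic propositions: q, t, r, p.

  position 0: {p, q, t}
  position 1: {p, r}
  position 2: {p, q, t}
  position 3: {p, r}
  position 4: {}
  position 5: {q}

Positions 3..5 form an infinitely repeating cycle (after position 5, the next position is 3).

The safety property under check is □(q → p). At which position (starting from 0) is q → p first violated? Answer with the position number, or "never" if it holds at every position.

5

Check q → p at each position in order: 0 ✓, 1 ✓, 2 ✓, 3 ✓, 4 ✓.
At position 5 the labels are {q}, so q → p is false there. This is the first violation.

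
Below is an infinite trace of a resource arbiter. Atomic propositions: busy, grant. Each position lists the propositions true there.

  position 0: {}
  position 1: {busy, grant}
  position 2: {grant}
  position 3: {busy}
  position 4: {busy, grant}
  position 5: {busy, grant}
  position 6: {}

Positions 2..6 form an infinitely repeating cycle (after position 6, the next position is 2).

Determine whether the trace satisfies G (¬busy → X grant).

¬busy → X grant must hold at every position from 0 onward. It fails at position 2, so G (¬busy → X grant) is false.
Positions where ¬busy holds: 0, 2, 6.
Check X grant at each: 0→ok, 2→fails, 6→ok.

Does not hold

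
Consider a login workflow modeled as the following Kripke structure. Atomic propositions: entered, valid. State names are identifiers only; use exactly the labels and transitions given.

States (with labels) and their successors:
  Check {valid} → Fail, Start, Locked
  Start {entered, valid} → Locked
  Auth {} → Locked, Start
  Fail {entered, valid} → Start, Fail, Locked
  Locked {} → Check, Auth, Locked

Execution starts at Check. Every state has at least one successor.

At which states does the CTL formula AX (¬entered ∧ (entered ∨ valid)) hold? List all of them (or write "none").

none

States satisfying ¬entered ∧ (entered ∨ valid): {Check}.
States satisfying AX (¬entered ∧ (entered ∨ valid)): ∅.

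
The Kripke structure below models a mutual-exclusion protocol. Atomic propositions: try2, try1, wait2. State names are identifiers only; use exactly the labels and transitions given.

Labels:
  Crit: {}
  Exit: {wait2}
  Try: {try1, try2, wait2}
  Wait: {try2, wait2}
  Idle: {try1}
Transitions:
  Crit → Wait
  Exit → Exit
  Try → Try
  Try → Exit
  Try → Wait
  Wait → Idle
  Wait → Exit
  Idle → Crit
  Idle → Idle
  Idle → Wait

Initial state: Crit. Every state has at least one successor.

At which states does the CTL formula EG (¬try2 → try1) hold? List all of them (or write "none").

States satisfying ¬try2 → try1: {Try, Wait, Idle}.
States satisfying EG (¬try2 → try1): {Try, Wait, Idle}.

{Try, Wait, Idle}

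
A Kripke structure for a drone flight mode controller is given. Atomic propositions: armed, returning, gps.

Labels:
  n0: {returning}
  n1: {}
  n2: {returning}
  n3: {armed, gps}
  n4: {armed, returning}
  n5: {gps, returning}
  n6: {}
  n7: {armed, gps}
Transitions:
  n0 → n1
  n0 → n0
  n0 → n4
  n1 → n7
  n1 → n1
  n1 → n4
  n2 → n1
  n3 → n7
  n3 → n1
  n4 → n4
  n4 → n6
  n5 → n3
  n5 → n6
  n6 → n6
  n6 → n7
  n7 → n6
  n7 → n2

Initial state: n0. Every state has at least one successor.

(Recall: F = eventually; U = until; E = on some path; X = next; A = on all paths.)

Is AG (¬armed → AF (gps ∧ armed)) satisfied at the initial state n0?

Does not hold

States satisfying ¬armed → AF (gps ∧ armed): {n3, n4, n7}.
States satisfying AG (¬armed → AF (gps ∧ armed)): ∅.
n0 is reachable from n0 and violates ¬armed → AF (gps ∧ armed), so AG fails at n0.
n0 ∉ Sat(AG (¬armed → AF (gps ∧ armed))).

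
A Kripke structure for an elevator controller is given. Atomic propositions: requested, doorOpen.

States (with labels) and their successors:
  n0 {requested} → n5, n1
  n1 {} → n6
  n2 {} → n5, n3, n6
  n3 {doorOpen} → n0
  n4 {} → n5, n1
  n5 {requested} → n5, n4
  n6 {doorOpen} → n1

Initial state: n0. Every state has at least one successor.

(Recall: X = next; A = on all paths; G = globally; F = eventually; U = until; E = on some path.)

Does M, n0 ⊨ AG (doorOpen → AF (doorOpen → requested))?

Yes

States satisfying doorOpen → AF (doorOpen → requested): {n0, n1, n2, n3, n4, n5, n6}.
States satisfying AG (doorOpen → AF (doorOpen → requested)): {n0, n1, n2, n3, n4, n5, n6}.
Every state reachable from n0 satisfies doorOpen → AF (doorOpen → requested).
n0 ∈ Sat(AG (doorOpen → AF (doorOpen → requested))).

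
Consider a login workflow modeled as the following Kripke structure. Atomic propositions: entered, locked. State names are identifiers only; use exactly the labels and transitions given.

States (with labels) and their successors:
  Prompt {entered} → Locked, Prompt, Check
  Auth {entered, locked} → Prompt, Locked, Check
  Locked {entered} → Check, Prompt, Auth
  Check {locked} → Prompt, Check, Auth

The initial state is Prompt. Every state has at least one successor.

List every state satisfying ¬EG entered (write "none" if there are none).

States satisfying entered: {Prompt, Auth, Locked}.
States satisfying EG entered: {Prompt, Auth, Locked}.
States satisfying ¬EG entered: {Check}.

{Check}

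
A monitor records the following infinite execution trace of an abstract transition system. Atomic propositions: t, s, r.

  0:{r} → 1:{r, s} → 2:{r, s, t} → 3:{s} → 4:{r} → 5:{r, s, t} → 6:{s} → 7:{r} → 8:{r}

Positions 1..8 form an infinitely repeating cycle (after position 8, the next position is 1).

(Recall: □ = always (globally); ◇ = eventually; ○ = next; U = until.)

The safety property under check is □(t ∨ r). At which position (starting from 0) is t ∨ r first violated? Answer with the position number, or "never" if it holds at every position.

3

Check t ∨ r at each position in order: 0 ✓, 1 ✓, 2 ✓.
At position 3 the labels are {s}, so t ∨ r is false there. This is the first violation.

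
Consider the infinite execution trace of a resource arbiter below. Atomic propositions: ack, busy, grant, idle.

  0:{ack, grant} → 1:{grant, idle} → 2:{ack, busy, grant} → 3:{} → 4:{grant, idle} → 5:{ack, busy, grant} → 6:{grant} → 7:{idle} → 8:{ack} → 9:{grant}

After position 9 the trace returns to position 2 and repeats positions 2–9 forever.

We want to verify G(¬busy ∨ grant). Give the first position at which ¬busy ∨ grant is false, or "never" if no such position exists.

never

¬busy ∨ grant holds at every position 0..9, and those are all the positions the trace ever visits, so the invariant G(¬busy ∨ grant) is never violated.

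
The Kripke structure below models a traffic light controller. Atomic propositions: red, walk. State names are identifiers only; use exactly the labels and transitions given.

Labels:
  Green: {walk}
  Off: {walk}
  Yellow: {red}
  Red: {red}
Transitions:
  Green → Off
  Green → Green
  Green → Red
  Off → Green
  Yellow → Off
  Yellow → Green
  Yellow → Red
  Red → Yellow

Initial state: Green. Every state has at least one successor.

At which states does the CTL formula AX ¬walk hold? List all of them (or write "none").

{Red}

States satisfying ¬walk: {Yellow, Red}.
States satisfying AX ¬walk: {Red}.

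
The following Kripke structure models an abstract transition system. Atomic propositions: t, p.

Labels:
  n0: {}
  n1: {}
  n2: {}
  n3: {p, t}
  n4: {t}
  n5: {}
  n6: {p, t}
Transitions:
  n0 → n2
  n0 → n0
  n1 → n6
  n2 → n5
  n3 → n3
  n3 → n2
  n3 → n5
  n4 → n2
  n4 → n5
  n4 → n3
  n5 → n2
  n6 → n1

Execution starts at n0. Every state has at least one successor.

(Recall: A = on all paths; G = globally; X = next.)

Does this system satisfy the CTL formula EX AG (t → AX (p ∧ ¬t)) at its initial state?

Holds

States satisfying AG (t → AX (p ∧ ¬t)): {n0, n2, n5}.
States satisfying EX AG (t → AX (p ∧ ¬t)): {n0, n2, n3, n4, n5}.
n0 ∈ Sat(EX AG (t → AX (p ∧ ¬t))).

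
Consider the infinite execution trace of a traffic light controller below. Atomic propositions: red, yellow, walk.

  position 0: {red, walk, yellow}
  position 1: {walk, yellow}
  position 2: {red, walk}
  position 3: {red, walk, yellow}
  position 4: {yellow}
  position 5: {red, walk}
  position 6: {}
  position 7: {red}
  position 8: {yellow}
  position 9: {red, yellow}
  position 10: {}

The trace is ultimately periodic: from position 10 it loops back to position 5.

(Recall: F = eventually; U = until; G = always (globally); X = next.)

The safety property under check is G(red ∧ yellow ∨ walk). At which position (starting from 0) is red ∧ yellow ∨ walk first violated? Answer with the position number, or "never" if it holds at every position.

4

Check red ∧ yellow ∨ walk at each position in order: 0 ✓, 1 ✓, 2 ✓, 3 ✓.
At position 4 the labels are {yellow}, so red ∧ yellow ∨ walk is false there. This is the first violation.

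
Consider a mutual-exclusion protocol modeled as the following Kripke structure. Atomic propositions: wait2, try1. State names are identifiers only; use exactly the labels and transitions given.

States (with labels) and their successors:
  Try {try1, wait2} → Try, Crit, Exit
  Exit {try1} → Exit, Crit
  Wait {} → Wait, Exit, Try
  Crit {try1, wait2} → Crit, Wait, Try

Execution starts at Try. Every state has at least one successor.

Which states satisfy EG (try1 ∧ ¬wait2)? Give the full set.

States satisfying try1 ∧ ¬wait2: {Exit}.
States satisfying EG (try1 ∧ ¬wait2): {Exit}.

{Exit}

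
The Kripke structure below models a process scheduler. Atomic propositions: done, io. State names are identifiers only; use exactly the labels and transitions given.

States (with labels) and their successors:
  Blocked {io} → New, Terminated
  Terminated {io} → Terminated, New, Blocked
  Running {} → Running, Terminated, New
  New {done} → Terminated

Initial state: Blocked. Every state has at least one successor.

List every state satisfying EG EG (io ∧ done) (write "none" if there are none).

States satisfying EG (io ∧ done): ∅.
States satisfying EG EG (io ∧ done): ∅.

none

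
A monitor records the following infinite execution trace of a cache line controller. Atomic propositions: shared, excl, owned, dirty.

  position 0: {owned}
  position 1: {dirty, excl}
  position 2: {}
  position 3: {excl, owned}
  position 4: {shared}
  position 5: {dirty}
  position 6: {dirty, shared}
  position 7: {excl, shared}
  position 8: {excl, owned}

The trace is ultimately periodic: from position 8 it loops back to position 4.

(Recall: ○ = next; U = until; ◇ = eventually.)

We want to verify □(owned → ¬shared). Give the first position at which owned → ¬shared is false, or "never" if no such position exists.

owned → ¬shared holds at every position 0..8, and those are all the positions the trace ever visits, so the invariant □(owned → ¬shared) is never violated.

never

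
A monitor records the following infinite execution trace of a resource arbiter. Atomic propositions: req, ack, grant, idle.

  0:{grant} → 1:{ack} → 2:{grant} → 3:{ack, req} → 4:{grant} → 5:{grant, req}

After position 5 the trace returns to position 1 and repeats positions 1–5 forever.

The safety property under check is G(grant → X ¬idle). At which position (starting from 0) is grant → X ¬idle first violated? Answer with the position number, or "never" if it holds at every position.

grant → X ¬idle holds at every position 0..5, and those are all the positions the trace ever visits, so the invariant G(grant → X ¬idle) is never violated.

never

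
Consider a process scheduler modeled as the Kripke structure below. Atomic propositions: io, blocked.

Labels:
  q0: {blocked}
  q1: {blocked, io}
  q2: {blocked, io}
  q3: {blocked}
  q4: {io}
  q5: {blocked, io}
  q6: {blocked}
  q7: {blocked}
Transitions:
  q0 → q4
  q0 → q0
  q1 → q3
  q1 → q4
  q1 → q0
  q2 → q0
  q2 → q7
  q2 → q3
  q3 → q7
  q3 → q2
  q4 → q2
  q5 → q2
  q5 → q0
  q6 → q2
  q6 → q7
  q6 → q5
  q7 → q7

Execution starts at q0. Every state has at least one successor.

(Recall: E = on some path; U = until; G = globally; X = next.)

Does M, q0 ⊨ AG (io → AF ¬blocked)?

Violated

States satisfying io → AF ¬blocked: {q0, q3, q4, q6, q7}.
States satisfying AG (io → AF ¬blocked): {q7}.
q2 is reachable from q0 and violates io → AF ¬blocked, so AG fails at q0.
q0 ∉ Sat(AG (io → AF ¬blocked)).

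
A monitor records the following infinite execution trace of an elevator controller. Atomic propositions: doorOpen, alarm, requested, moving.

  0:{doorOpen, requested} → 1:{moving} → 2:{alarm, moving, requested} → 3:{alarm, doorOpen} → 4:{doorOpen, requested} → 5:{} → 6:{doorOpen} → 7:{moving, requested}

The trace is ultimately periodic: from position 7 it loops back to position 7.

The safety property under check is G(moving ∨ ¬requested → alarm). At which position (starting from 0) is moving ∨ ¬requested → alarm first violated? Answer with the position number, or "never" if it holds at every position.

1

Check moving ∨ ¬requested → alarm at each position in order: 0 ✓.
At position 1 the labels are {moving}, so moving ∨ ¬requested → alarm is false there. This is the first violation.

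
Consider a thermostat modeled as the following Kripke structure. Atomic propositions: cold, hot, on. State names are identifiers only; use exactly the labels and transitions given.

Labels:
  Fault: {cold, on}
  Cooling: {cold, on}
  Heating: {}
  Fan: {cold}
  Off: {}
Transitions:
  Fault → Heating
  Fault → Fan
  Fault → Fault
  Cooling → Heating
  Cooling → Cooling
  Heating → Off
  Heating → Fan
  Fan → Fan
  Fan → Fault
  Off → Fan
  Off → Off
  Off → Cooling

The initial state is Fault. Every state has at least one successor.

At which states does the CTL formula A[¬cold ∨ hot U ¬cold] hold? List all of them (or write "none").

States satisfying ¬cold ∨ hot: {Heating, Off}.
States satisfying ¬cold: {Heating, Off}.
States satisfying A[¬cold ∨ hot U ¬cold]: {Heating, Off}.

{Heating, Off}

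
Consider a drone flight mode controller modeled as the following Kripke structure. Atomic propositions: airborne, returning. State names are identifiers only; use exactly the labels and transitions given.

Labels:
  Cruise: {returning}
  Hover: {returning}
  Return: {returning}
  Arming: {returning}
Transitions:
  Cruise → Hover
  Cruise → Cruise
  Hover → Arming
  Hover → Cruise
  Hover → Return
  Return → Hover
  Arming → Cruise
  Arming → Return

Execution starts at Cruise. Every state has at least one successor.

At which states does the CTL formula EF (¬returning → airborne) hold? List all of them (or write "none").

{Cruise, Hover, Return, Arming}

States satisfying ¬returning → airborne: {Cruise, Hover, Return, Arming}.
States satisfying EF (¬returning → airborne): {Cruise, Hover, Return, Arming}.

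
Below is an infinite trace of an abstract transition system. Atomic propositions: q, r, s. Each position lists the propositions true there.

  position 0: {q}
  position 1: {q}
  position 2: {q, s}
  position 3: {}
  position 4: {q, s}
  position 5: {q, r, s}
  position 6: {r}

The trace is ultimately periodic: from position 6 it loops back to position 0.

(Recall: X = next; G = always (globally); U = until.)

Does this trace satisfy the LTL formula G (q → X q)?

Violated

q → X q must hold at every position from 0 onward. It fails at position 2, so G (q → X q) is false.
Positions where q holds: 0, 1, 2, 4, 5.
Check X q at each: 0→ok, 1→ok, 2→fails, 4→ok, 5→fails.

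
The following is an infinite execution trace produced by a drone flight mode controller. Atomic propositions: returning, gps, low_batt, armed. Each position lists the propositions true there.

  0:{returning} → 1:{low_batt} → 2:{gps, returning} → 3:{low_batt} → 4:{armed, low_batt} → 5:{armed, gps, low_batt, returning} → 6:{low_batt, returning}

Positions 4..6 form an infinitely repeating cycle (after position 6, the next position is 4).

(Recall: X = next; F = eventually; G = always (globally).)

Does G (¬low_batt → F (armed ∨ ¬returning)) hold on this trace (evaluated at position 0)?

¬low_batt → F (armed ∨ ¬returning) holds at every position 0..6, and those are all positions ever visited, so G (¬low_batt → F (armed ∨ ¬returning)) holds.
Positions where ¬low_batt holds: 0, 2.
Check F (armed ∨ ¬returning) at each: 0→ok, 2→ok.

Satisfied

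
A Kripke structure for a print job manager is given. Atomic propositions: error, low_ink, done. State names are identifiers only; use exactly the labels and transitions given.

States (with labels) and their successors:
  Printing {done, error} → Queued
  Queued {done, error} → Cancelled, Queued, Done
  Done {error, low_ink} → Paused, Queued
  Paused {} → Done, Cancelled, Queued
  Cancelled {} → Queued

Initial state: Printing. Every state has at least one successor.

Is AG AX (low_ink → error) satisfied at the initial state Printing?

States satisfying AX (low_ink → error): {Printing, Queued, Done, Paused, Cancelled}.
States satisfying AG AX (low_ink → error): {Printing, Queued, Done, Paused, Cancelled}.
Every state reachable from Printing satisfies AX (low_ink → error).
Printing ∈ Sat(AG AX (low_ink → error)).

Satisfied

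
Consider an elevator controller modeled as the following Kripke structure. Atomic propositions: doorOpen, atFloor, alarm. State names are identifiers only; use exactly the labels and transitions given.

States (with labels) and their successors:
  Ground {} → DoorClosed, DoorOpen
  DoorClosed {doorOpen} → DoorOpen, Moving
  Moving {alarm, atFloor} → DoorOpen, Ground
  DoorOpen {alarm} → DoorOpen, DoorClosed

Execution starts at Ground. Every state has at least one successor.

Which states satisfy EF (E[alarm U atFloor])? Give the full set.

{Ground, DoorClosed, Moving, DoorOpen}

States satisfying E[alarm U atFloor]: {Moving}.
States satisfying EF (E[alarm U atFloor]): {Ground, DoorClosed, Moving, DoorOpen}.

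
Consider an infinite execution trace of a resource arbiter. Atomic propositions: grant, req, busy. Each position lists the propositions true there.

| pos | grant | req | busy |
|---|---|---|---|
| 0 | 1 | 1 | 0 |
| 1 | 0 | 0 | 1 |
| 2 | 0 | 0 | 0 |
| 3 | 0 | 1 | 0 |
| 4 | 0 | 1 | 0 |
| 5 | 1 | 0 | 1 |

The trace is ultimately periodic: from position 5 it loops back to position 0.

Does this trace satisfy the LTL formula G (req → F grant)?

Holds

req → F grant holds at every position 0..5, and those are all positions ever visited, so G (req → F grant) holds.
Positions where req holds: 0, 3, 4.
Check F grant at each: 0→ok, 3→ok, 4→ok.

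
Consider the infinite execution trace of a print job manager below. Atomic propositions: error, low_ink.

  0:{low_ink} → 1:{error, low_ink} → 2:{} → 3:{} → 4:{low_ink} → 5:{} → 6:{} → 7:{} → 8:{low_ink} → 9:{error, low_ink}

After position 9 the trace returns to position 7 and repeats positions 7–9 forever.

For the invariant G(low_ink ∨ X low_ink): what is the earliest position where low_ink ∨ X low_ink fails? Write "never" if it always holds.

Check low_ink ∨ X low_ink at each position in order: 0 ✓, 1 ✓.
At position 2 the labels are {} and the next position 3 has {}, so low_ink ∨ X low_ink is false there. This is the first violation.

2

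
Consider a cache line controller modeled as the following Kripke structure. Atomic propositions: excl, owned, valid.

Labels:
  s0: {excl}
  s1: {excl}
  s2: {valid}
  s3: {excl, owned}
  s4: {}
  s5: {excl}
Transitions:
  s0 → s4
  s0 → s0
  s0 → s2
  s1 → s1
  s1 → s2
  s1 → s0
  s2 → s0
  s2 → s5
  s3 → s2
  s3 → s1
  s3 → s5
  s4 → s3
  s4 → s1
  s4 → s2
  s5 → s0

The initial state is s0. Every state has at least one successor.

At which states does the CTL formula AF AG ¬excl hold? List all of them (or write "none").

States satisfying AG ¬excl: ∅.
States satisfying AF AG ¬excl: ∅.

none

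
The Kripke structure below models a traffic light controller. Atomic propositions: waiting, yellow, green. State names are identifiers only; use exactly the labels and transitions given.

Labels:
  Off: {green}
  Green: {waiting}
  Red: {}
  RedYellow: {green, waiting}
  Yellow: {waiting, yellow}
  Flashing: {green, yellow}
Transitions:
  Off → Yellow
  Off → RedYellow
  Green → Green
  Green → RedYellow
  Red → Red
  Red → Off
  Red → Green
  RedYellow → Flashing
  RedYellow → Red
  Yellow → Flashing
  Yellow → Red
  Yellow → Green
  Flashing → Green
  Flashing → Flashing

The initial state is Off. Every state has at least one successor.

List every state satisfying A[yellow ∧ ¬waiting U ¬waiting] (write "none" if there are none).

States satisfying yellow ∧ ¬waiting: {Flashing}.
States satisfying ¬waiting: {Off, Red, Flashing}.
States satisfying A[yellow ∧ ¬waiting U ¬waiting]: {Off, Red, Flashing}.

{Off, Red, Flashing}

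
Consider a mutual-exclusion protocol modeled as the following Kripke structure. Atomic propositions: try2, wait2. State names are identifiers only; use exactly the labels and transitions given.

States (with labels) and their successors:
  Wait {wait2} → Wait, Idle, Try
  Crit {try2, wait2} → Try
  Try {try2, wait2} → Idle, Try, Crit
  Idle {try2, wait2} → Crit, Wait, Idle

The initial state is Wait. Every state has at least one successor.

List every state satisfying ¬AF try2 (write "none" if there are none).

{Wait}

States satisfying try2: {Crit, Try, Idle}.
States satisfying AF try2: {Crit, Try, Idle}.
States satisfying ¬AF try2: {Wait}.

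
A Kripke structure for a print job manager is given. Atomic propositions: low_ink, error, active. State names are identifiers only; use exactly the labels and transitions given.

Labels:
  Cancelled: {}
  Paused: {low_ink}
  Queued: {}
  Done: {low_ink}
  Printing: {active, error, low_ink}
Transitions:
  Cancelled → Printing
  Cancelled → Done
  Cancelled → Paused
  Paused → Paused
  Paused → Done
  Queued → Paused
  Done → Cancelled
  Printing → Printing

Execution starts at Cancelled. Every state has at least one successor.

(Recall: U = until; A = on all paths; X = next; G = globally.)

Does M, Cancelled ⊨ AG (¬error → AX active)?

Does not hold

States satisfying ¬error → AX active: {Printing}.
States satisfying AG (¬error → AX active): {Printing}.
Cancelled is reachable from Cancelled and violates ¬error → AX active, so AG fails at Cancelled.
Cancelled ∉ Sat(AG (¬error → AX active)).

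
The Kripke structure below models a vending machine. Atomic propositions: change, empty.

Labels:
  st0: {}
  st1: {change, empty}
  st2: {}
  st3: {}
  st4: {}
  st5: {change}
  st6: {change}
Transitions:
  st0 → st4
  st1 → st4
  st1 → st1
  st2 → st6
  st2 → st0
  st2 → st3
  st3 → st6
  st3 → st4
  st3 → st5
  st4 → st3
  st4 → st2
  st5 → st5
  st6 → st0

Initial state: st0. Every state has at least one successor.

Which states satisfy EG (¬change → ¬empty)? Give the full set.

States satisfying ¬change → ¬empty: {st0, st1, st2, st3, st4, st5, st6}.
States satisfying EG (¬change → ¬empty): {st0, st1, st2, st3, st4, st5, st6}.

{st0, st1, st2, st3, st4, st5, st6}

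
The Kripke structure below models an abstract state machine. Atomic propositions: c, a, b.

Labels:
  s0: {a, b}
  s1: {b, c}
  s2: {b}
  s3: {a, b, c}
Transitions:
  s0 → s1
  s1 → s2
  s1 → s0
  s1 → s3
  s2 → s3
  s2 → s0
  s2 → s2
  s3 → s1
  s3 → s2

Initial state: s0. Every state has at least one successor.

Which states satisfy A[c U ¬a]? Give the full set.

States satisfying c: {s1, s3}.
States satisfying ¬a: {s1, s2}.
States satisfying A[c U ¬a]: {s1, s2, s3}.

{s1, s2, s3}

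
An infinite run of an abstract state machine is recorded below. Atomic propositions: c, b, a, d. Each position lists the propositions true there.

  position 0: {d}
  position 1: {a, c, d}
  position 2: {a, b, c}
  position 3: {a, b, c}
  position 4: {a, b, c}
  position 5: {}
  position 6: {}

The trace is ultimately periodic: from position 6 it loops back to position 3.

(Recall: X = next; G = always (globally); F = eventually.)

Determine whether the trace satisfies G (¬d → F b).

Yes

¬d → F b holds at every position 0..6, and those are all positions ever visited, so G (¬d → F b) holds.
Positions where ¬d holds: 2, 3, 4, 5, 6.
Check F b at each: 2→ok, 3→ok, 4→ok, 5→ok, 6→ok.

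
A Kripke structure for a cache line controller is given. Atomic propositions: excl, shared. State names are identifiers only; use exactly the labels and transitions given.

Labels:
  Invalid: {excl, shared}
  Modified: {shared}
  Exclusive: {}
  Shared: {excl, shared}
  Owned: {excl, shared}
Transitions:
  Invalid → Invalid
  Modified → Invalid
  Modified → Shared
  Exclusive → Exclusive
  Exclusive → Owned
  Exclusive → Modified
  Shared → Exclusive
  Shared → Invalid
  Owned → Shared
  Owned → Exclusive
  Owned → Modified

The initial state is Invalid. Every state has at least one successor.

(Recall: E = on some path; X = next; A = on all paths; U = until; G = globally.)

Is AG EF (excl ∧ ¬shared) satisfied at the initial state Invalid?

Violated

States satisfying EF (excl ∧ ¬shared): ∅.
States satisfying AG EF (excl ∧ ¬shared): ∅.
Invalid is reachable from Invalid and violates EF (excl ∧ ¬shared), so AG fails at Invalid.
Invalid ∉ Sat(AG EF (excl ∧ ¬shared)).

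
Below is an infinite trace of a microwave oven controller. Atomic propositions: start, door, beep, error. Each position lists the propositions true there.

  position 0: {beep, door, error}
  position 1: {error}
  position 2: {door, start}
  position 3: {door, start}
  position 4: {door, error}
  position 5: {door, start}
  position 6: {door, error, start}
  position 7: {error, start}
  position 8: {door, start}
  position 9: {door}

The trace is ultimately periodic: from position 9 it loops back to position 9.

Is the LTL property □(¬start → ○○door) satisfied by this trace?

¬start → ○○door holds at every position 0..9, and those are all positions ever visited, so □(¬start → ○○door) holds.
Positions where ¬start holds: 0, 1, 4, 9.
Check ○○door at each: 0→ok, 1→ok, 4→ok, 9→ok.

Yes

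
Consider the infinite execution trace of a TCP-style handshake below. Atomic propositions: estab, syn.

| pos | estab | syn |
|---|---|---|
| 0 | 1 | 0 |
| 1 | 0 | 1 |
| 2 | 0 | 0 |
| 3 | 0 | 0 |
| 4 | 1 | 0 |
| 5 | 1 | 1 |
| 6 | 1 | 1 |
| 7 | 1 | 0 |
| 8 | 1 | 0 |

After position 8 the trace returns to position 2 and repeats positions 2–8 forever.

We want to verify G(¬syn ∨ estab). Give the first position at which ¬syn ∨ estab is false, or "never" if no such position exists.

1

Check ¬syn ∨ estab at each position in order: 0 ✓.
At position 1 the labels are {syn}, so ¬syn ∨ estab is false there. This is the first violation.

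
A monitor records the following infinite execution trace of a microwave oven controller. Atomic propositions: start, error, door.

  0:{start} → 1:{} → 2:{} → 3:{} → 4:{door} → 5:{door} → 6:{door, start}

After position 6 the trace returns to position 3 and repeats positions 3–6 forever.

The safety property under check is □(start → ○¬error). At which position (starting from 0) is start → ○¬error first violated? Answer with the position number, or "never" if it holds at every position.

start → ○¬error holds at every position 0..6, and those are all the positions the trace ever visits, so the invariant □(start → ○¬error) is never violated.

never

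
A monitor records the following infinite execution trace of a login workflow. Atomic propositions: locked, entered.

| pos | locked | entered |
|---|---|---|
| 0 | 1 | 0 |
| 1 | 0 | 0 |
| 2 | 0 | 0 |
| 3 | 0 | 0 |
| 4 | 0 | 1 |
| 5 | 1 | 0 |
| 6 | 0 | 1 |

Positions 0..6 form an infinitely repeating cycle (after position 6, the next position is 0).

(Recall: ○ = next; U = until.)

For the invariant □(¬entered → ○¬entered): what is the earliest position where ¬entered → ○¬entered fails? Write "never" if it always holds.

3

Check ¬entered → ○¬entered at each position in order: 0 ✓, 1 ✓, 2 ✓.
At position 3 the labels are {} and the next position 4 has {entered}, so ¬entered → ○¬entered is false there. This is the first violation.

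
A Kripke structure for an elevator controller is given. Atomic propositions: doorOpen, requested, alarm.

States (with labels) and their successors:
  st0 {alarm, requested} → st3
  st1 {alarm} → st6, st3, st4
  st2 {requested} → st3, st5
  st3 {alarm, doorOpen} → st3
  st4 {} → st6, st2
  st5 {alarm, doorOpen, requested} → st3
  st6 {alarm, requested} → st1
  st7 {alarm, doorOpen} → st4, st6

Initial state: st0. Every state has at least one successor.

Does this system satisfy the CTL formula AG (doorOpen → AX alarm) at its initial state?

Satisfied

States satisfying doorOpen → AX alarm: {st0, st1, st2, st3, st4, st5, st6}.
States satisfying AG (doorOpen → AX alarm): {st0, st1, st2, st3, st4, st5, st6}.
Every state reachable from st0 satisfies doorOpen → AX alarm.
st0 ∈ Sat(AG (doorOpen → AX alarm)).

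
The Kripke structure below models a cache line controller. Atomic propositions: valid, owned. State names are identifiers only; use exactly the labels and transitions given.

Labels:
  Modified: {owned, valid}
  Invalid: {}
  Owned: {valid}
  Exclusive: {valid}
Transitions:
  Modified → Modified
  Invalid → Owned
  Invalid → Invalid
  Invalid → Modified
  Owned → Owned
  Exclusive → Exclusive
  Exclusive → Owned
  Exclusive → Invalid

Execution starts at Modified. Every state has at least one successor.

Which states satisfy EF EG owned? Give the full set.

States satisfying EG owned: {Modified}.
States satisfying EF EG owned: {Modified, Invalid, Exclusive}.

{Modified, Invalid, Exclusive}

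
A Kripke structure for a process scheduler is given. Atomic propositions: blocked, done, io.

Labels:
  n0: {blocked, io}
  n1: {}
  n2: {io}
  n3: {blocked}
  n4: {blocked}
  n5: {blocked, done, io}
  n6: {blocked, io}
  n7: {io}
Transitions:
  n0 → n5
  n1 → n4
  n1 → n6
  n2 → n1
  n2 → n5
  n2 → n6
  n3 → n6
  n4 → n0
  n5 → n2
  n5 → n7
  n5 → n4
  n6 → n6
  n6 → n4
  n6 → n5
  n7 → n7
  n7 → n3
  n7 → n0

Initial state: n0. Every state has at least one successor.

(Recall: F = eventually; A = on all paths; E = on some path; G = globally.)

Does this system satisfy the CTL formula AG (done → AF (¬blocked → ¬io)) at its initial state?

States satisfying done → AF (¬blocked → ¬io): {n0, n1, n2, n3, n4, n5, n6, n7}.
States satisfying AG (done → AF (¬blocked → ¬io)): {n0, n1, n2, n3, n4, n5, n6, n7}.
Every state reachable from n0 satisfies done → AF (¬blocked → ¬io).
n0 ∈ Sat(AG (done → AF (¬blocked → ¬io))).

Satisfied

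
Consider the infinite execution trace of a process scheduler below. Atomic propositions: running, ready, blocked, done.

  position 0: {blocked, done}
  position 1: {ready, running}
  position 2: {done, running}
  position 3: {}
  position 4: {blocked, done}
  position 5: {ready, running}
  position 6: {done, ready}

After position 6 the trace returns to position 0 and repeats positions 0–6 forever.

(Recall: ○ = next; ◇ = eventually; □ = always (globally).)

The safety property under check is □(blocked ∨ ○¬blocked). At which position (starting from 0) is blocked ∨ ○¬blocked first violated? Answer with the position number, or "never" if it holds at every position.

3

Check blocked ∨ ○¬blocked at each position in order: 0 ✓, 1 ✓, 2 ✓.
At position 3 the labels are {} and the next position 4 has {blocked, done}, so blocked ∨ ○¬blocked is false there. This is the first violation.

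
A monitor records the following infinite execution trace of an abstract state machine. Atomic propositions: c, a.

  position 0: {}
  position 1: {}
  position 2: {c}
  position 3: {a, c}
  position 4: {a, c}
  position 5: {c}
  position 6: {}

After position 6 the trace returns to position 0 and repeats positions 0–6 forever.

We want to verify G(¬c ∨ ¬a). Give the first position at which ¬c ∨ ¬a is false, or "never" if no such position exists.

3

Check ¬c ∨ ¬a at each position in order: 0 ✓, 1 ✓, 2 ✓.
At position 3 the labels are {a, c}, so ¬c ∨ ¬a is false there. This is the first violation.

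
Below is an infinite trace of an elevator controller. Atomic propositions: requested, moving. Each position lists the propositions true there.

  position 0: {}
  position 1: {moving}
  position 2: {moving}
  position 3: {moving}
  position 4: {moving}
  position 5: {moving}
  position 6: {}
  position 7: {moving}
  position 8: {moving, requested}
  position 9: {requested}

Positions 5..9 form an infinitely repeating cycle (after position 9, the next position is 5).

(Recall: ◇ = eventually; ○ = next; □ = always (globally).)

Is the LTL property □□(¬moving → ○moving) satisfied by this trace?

Holds

□(¬moving → ○moving) holds at every position 0..9, and those are all positions ever visited, so □□(¬moving → ○moving) holds.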